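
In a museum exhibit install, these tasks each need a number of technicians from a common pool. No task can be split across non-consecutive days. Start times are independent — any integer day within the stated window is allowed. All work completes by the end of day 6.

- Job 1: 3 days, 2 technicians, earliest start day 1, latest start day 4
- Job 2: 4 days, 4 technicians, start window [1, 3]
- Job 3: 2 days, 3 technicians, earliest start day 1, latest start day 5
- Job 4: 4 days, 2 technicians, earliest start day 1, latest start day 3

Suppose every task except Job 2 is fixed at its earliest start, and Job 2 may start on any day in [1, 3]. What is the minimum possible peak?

Job 2@1: d1:11  d2:11  d3:8  d4:6  d5:0  d6:0 → peak 11
Job 2@2: d1:7  d2:11  d3:8  d4:6  d5:4  d6:0 → peak 11
Job 2@3: d1:7  d2:7  d3:8  d4:6  d5:4  d6:4 → peak 8
Best is Job 2@3, peak 8.

8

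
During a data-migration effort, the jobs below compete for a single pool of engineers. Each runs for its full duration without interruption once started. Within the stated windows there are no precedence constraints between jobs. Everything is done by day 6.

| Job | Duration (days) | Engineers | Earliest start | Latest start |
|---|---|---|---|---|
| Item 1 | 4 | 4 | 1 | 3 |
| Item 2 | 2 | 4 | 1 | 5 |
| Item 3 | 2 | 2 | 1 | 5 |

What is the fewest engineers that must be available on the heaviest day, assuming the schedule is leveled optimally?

6

Early-start (Item 1@1, Item 2@1, Item 3@1) gives peak 10: d1:10  d2:10  d3:4  d4:4  d5:0  d6:0.
Shift Item 2→5.
Schedule Item 1@1, Item 2@5, Item 3@1: d1:6  d2:6  d3:4  d4:4  d5:4  d6:4 — peak 6.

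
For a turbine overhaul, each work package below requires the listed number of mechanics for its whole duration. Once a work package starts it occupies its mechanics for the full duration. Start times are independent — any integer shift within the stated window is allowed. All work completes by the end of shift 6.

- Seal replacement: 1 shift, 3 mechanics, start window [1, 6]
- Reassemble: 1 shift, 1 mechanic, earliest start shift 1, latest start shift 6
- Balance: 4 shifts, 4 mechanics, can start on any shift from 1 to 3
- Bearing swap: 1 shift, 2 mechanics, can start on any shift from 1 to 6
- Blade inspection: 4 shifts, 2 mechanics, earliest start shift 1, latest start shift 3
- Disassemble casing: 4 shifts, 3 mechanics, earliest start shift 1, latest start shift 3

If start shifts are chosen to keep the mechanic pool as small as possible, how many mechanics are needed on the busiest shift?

9

Early-start (Seal replacement@1, Reassemble@1, Balance@1, Bearing swap@1, Blade inspection@1, Disassemble casing@1) gives peak 15: s1:15  s2:9  s3:9  s4:9  s5:0  s6:0.
Shift Bearing swap→2, Blade inspection→2, Disassemble casing→3.
Schedule Seal replacement@1, Reassemble@1, Balance@1, Bearing swap@2, Blade inspection@2, Disassemble casing@3: s1:8  s2:8  s3:9  s4:9  s5:5  s6:3 — peak 9.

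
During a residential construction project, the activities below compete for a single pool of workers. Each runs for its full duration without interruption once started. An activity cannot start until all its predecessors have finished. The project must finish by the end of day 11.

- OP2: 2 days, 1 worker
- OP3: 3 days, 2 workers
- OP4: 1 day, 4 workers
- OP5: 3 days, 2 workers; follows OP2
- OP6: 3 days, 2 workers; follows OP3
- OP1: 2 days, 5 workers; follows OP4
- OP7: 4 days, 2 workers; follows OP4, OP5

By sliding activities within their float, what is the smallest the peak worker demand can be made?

5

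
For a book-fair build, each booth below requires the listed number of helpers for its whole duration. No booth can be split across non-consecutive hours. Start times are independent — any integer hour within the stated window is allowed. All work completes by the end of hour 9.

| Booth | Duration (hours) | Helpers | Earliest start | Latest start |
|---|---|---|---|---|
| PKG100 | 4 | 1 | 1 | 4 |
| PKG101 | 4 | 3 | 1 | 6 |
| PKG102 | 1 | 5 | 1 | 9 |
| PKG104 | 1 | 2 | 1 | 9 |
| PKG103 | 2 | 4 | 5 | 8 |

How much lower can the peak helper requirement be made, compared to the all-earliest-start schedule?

6

Early-start peak: h1:11  h2:4  h3:4  h4:4  h5:4  h6:4  h7:0  h8:0  h9:0 ⇒ 11.
Leveled (PKG100@1, PKG101@1, PKG102@5, PKG104@6, PKG103@7): h1:4  h2:4  h3:4  h4:4  h5:5  h6:2  h7:4  h8:4  h9:0 ⇒ 5.
Reduction 11 − 5 = 6.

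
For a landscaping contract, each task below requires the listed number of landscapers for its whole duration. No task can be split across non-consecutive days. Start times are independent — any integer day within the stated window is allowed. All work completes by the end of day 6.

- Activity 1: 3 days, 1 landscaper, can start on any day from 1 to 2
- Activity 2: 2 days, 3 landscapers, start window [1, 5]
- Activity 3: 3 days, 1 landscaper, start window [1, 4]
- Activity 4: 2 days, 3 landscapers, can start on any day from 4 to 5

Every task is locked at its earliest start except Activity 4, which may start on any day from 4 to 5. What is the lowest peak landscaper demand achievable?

5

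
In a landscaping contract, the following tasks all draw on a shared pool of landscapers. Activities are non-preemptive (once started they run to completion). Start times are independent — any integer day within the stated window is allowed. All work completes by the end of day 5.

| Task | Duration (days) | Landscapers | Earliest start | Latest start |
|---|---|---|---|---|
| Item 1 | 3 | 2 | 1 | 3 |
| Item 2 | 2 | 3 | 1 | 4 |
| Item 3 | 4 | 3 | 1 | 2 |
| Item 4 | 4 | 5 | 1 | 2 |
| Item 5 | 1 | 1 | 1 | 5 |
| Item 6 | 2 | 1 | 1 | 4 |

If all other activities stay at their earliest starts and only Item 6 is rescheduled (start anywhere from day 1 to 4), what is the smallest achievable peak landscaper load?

Item 6@1: d1:15  d2:14  d3:10  d4:8  d5:0 → peak 15
Item 6@2: d1:14  d2:14  d3:11  d4:8  d5:0 → peak 14
Item 6@3: d1:14  d2:13  d3:11  d4:9  d5:0 → peak 14
Item 6@4: d1:14  d2:13  d3:10  d4:9  d5:1 → peak 14
Best is Item 6@2, peak 14.

14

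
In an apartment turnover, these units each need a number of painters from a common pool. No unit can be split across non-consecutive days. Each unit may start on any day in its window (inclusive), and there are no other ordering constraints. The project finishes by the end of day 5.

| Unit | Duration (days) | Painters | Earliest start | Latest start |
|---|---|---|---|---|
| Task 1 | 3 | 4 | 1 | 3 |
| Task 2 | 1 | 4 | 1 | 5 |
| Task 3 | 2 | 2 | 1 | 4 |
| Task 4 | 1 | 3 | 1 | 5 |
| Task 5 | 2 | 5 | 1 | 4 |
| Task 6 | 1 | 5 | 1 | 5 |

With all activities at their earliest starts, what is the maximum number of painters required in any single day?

Early-start schedule: Task 1@1, Task 2@1, Task 3@1, Task 4@1, Task 5@1, Task 6@1.
Load per day: day 1: 23, day 2: 11, day 3: 4, day 4: 0, day 5: 0.
Peak is 23.

23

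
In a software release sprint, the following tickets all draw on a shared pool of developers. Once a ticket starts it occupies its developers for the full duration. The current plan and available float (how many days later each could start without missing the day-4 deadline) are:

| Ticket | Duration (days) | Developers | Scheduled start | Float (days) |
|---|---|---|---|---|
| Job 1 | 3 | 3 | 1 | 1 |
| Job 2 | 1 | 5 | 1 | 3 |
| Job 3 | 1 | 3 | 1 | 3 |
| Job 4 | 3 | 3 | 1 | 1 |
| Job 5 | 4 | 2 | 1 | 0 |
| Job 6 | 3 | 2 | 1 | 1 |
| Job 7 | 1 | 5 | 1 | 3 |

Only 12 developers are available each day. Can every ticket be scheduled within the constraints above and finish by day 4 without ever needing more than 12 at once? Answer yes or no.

no

The minimum achievable peak is 13; 12 < 13, so no feasible schedule stays within the cap.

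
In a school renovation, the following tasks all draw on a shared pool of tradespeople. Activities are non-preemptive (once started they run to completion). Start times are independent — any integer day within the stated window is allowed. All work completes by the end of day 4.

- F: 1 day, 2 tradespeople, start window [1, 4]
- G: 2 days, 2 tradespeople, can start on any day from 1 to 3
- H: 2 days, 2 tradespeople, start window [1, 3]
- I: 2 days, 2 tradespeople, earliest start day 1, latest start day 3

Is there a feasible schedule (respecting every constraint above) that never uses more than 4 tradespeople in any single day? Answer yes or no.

Schedule F@1, G@1, H@2, I@3: d1:4  d2:4  d3:4  d4:2 — peak 4 ≤ 4.

yes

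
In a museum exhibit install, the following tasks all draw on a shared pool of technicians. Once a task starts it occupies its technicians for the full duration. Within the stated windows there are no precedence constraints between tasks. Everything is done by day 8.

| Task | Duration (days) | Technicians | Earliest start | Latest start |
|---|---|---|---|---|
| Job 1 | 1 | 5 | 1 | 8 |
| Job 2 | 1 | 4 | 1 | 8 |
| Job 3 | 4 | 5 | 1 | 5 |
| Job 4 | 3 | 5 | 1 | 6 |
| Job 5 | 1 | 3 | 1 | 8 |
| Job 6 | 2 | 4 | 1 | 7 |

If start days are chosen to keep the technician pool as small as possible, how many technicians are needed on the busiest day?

Early-start (Job 1@1, Job 2@1, Job 3@1, Job 4@1, Job 5@1, Job 6@1) gives peak 26: d1:26  d2:14  d3:10  d4:5  d5:0  d6:0  d7:0  d8:0.
Shift Job 3→2, Job 4→6, Job 5→2, Job 6→3.
Schedule Job 1@1, Job 2@1, Job 3@2, Job 4@6, Job 5@2, Job 6@3: d1:9  d2:8  d3:9  d4:9  d5:5  d6:5  d7:5  d8:5 — peak 9.

9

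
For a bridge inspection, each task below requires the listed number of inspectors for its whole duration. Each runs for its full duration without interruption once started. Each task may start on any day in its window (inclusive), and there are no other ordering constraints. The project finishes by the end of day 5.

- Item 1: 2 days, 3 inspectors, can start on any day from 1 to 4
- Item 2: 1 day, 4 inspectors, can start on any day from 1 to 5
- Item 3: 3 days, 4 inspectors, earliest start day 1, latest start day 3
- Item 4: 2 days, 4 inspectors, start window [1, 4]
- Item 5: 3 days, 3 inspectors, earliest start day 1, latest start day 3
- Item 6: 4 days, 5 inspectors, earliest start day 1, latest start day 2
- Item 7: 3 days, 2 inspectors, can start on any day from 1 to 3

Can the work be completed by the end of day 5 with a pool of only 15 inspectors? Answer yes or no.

yes

Schedule Item 1@1, Item 2@1, Item 3@1, Item 4@4, Item 5@3, Item 6@2, Item 7@1: d1:13  d2:14  d3:14  d4:12  d5:12 — peak 14 ≤ 15.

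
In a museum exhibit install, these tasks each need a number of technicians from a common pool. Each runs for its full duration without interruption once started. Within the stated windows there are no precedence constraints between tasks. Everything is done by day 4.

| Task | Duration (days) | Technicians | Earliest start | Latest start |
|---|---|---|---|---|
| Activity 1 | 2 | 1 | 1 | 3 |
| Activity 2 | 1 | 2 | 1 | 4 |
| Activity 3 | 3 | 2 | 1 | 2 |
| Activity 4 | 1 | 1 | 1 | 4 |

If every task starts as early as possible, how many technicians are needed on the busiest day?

6

Early-start schedule: Activity 1@1, Activity 2@1, Activity 3@1, Activity 4@1.
Load per day: day 1: 6, day 2: 3, day 3: 2, day 4: 0.
Peak is 6.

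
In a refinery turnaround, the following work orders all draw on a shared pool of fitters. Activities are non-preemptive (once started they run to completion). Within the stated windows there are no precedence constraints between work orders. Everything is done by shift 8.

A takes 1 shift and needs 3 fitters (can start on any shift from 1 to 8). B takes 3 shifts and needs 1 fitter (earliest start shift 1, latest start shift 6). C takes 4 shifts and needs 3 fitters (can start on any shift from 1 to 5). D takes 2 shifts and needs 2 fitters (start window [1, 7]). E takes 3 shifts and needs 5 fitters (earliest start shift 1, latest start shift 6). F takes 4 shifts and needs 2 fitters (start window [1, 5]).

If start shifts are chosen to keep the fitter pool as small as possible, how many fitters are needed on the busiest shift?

Early-start (A@1, B@1, C@1, D@1, E@1, F@1) gives peak 16: s1:16  s2:13  s3:11  s4:5  s5:0  s6:0  s7:0  s8:0.
Shift D→2, E→5, F→4.
Schedule A@1, B@1, C@1, D@2, E@5, F@4: s1:7  s2:6  s3:6  s4:5  s5:7  s6:7  s7:7  s8:0 — peak 7.

7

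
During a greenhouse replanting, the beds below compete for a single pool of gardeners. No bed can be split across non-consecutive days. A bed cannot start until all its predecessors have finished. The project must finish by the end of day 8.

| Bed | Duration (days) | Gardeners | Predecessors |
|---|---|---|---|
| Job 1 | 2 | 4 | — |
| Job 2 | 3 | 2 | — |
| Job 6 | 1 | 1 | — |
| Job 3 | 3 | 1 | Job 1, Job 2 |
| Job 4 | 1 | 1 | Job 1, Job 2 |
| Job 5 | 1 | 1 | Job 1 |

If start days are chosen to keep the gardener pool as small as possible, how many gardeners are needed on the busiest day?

4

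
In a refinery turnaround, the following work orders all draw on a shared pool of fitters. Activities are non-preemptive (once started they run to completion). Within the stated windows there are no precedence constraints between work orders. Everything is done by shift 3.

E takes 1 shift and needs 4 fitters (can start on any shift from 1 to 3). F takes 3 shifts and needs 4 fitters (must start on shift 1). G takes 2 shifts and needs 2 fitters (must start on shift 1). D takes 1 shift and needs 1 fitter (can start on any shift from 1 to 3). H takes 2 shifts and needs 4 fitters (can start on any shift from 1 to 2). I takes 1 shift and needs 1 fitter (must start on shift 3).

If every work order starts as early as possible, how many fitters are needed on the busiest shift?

Early-start schedule: E@1, F@1, G@1, D@1, H@1, I@3.
Load per shift: shift 1: 15, shift 2: 10, shift 3: 5.
Peak is 15.

15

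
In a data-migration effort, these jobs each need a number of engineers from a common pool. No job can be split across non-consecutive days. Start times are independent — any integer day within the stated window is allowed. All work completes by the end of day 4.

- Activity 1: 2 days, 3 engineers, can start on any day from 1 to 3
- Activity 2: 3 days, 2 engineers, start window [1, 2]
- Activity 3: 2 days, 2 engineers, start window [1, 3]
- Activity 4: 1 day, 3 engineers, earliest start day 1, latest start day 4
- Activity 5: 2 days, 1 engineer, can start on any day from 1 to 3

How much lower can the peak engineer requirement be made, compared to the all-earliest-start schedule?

5

Early-start peak: d1:11  d2:8  d3:2  d4:0 ⇒ 11.
Leveled (Activity 1@1, Activity 2@1, Activity 3@3, Activity 4@4, Activity 5@1): d1:6  d2:6  d3:4  d4:5 ⇒ 6.
Reduction 11 − 6 = 5.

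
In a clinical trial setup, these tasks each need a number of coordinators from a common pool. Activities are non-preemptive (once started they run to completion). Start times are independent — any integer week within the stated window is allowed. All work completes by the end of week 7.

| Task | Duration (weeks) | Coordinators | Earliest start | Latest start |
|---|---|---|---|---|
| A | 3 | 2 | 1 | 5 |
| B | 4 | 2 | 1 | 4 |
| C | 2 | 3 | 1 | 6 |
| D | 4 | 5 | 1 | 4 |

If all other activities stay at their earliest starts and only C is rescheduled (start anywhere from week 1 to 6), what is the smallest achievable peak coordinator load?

9

C@1: w1:12  w2:12  w3:9  w4:7  w5:0  w6:0  w7:0 → peak 12
C@2: w1:9  w2:12  w3:12  w4:7  w5:0  w6:0  w7:0 → peak 12
C@3: w1:9  w2:9  w3:12  w4:10  w5:0  w6:0  w7:0 → peak 12
C@4: w1:9  w2:9  w3:9  w4:10  w5:3  w6:0  w7:0 → peak 10
C@5: w1:9  w2:9  w3:9  w4:7  w5:3  w6:3  w7:0 → peak 9
C@6: w1:9  w2:9  w3:9  w4:7  w5:0  w6:3  w7:3 → peak 9
Best is C@5, peak 9.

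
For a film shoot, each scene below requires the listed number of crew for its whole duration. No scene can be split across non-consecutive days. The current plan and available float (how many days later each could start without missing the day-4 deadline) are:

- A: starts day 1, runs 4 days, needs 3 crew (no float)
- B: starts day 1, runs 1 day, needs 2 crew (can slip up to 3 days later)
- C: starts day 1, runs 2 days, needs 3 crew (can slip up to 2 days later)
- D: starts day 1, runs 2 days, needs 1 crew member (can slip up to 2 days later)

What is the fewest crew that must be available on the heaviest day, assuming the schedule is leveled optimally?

Early-start (A@1, B@1, C@1, D@1) gives peak 9: d1:9  d2:7  d3:3  d4:3.
Shift C→3.
Schedule A@1, B@1, C@3, D@1: d1:6  d2:4  d3:6  d4:6 — peak 6.
Total crew member-days = 22 over 4 days ⇒ peak ≥ ⌈22/4⌉ = 6, so 6 is optimal.

6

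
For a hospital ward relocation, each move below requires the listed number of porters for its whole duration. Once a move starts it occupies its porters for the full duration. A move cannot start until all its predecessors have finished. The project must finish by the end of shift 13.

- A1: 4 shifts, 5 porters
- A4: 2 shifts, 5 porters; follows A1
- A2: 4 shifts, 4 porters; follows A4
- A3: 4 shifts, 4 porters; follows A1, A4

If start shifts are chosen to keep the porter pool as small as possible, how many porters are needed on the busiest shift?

8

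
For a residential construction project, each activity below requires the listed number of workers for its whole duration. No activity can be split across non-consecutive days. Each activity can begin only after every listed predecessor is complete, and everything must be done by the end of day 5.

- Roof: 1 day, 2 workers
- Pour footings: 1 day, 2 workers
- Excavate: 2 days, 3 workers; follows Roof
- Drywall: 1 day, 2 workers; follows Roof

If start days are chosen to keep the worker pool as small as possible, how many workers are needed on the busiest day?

Early-start (Roof@1, Pour footings@1, Excavate@2, Drywall@2) gives peak 5: d1:4  d2:5  d3:3  d4:0  d5:0.
Shift Pour footings→2, Excavate→3, Drywall→5.
Schedule Roof@1, Pour footings@2, Excavate@3, Drywall@5: d1:2  d2:2  d3:3  d4:3  d5:2 — peak 3.
Total worker-days = 12 over 5 days ⇒ peak ≥ ⌈12/5⌉ = 3, so 3 is optimal.

3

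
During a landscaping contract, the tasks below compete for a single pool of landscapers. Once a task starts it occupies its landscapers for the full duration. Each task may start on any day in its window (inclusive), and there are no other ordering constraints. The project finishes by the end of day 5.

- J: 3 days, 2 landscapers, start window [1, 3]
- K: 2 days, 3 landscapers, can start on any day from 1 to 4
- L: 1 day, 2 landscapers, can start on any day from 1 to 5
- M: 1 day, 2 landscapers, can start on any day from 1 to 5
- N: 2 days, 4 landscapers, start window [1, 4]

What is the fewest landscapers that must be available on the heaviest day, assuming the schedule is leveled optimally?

Early-start (J@1, K@1, L@1, M@1, N@1) gives peak 13: d1:13  d2:9  d3:2  d4:0  d5:0.
Shift L→3, M→3, N→4.
Schedule J@1, K@1, L@3, M@3, N@4: d1:5  d2:5  d3:6  d4:4  d5:4 — peak 6.

6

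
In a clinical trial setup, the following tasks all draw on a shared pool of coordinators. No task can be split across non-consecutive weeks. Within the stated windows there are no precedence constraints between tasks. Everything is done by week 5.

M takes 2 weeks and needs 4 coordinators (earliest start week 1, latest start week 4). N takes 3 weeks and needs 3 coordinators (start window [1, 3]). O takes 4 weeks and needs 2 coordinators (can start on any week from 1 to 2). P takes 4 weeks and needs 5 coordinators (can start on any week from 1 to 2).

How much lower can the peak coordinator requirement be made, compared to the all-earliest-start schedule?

3

Early-start peak: w1:14  w2:14  w3:10  w4:7  w5:0 ⇒ 14.
Leveled (M@1, N@3, O@1, P@1): w1:11  w2:11  w3:10  w4:10  w5:3 ⇒ 11.
Reduction 14 − 11 = 3.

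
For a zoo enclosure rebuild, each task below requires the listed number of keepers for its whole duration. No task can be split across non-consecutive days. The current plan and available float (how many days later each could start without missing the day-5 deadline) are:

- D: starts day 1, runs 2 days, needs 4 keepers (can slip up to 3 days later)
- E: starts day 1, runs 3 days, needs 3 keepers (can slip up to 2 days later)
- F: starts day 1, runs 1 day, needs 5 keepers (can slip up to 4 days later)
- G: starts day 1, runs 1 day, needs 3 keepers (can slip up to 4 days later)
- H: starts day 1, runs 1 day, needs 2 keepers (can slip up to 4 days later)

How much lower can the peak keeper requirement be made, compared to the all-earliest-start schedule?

Early-start peak: d1:17  d2:7  d3:3  d4:0  d5:0 ⇒ 17.
Leveled (D@1, E@1, F@4, G@3, H@4): d1:7  d2:7  d3:6  d4:7  d5:0 ⇒ 7.
Reduction 17 − 7 = 10.

10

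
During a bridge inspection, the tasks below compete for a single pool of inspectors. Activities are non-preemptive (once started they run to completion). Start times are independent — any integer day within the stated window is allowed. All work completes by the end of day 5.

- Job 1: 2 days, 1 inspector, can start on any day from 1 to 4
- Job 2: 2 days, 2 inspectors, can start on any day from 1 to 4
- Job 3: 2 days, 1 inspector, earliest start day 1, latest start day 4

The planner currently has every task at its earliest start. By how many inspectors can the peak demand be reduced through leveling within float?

2

Early-start peak: d1:4  d2:4  d3:0  d4:0  d5:0 ⇒ 4.
Leveled (Job 1@1, Job 2@3, Job 3@1): d1:2  d2:2  d3:2  d4:2  d5:0 ⇒ 2.
Reduction 4 − 2 = 2.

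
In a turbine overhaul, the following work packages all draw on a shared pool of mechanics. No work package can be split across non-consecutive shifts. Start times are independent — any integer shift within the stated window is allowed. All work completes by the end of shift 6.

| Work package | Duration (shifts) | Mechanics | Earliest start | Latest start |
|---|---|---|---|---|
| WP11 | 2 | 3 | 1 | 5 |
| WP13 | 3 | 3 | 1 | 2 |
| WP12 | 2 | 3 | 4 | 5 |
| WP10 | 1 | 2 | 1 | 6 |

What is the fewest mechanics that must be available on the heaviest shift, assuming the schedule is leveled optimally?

6

Early-start (WP11@1, WP13@1, WP12@4, WP10@1) gives peak 8: s1:8  s2:6  s3:3  s4:3  s5:3  s6:0.
Shift WP10→3.
Schedule WP11@1, WP13@1, WP12@4, WP10@3: s1:6  s2:6  s3:5  s4:3  s5:3  s6:0 — peak 6.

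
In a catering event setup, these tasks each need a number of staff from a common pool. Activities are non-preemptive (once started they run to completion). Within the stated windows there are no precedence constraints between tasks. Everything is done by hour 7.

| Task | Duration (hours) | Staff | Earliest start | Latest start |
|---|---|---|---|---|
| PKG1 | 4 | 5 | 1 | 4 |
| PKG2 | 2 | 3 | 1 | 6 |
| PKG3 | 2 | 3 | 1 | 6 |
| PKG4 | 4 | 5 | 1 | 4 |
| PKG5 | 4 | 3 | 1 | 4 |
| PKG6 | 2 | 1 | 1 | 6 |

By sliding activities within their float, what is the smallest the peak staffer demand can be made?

Early-start (PKG1@1, PKG2@1, PKG3@1, PKG4@1, PKG5@1, PKG6@1) gives peak 20: h1:20  h2:20  h3:13  h4:13  h5:0  h6:0  h7:0.
Shift PKG4→3, PKG5→3.
Schedule PKG1@1, PKG2@1, PKG3@1, PKG4@3, PKG5@3, PKG6@1: h1:12  h2:12  h3:13  h4:13  h5:8  h6:8  h7:0 — peak 13.

13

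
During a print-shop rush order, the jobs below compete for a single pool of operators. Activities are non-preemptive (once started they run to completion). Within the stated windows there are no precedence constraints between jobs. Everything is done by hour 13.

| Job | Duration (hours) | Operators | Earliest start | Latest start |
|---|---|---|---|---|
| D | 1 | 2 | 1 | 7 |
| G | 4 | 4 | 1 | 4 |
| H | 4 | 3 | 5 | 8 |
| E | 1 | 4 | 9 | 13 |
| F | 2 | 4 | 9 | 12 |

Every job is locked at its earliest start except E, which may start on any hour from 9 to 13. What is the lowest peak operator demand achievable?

6

E@9: h1:6  h2:4  h3:4  h4:4  h5:3  h6:3  h7:3  h8:3  h9:8  h10:4  h11:0  h12:0  h13:0 → peak 8
E@10: h1:6  h2:4  h3:4  h4:4  h5:3  h6:3  h7:3  h8:3  h9:4  h10:8  h11:0  h12:0  h13:0 → peak 8
E@11: h1:6  h2:4  h3:4  h4:4  h5:3  h6:3  h7:3  h8:3  h9:4  h10:4  h11:4  h12:0  h13:0 → peak 6
E@12: h1:6  h2:4  h3:4  h4:4  h5:3  h6:3  h7:3  h8:3  h9:4  h10:4  h11:0  h12:4  h13:0 → peak 6
E@13: h1:6  h2:4  h3:4  h4:4  h5:3  h6:3  h7:3  h8:3  h9:4  h10:4  h11:0  h12:0  h13:4 → peak 6
Best is E@11, peak 6.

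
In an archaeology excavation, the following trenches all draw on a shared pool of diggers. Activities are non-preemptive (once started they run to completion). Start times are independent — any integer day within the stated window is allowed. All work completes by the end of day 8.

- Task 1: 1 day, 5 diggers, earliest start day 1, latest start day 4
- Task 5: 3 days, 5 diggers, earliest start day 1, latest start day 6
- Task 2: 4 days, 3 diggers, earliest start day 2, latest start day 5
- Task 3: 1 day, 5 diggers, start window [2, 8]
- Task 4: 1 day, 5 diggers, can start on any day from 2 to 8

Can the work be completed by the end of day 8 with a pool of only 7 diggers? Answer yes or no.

The minimum achievable peak is 8; 7 < 8, so no feasible schedule stays within the cap.

no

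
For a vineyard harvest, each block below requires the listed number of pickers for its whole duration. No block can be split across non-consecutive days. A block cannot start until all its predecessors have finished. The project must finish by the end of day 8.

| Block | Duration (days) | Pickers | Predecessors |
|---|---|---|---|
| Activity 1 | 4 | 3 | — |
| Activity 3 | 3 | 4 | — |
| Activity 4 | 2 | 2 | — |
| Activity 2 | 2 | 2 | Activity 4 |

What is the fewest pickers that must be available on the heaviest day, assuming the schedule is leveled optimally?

Early-start (Activity 1@1, Activity 3@1, Activity 4@1, Activity 2@3) gives peak 9: d1:9  d2:9  d3:9  d4:5  d5:0  d6:0  d7:0  d8:0.
Shift Activity 3→5.
Schedule Activity 1@1, Activity 3@5, Activity 4@1, Activity 2@3: d1:5  d2:5  d3:5  d4:5  d5:4  d6:4  d7:4  d8:0 — peak 5.

5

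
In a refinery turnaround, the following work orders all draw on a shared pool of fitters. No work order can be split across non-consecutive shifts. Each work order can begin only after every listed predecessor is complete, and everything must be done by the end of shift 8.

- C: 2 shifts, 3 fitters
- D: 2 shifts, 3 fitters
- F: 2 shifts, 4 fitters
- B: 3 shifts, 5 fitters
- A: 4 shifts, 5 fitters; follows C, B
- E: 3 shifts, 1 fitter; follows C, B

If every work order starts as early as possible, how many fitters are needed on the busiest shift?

Early-start schedule: C@1, D@1, F@1, B@1, A@4, E@4.
Load per shift: shift 1: 15, shift 2: 15, shift 3: 5, shift 4: 6, shift 5: 6, shift 6: 6, shift 7: 5, shift 8: 0.
Peak is 15.

15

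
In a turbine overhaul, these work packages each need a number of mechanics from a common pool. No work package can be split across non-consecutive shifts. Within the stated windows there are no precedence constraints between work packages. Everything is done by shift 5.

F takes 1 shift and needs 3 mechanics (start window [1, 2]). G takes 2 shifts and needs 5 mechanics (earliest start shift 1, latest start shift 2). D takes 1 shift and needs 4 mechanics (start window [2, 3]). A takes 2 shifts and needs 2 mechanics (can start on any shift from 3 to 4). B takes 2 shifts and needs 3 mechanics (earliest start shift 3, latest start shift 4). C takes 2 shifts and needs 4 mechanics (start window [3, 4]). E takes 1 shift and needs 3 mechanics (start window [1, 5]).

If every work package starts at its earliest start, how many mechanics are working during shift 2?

At early start, shift 2 has: G, D.
Demand: 5 + 4 = 9.

9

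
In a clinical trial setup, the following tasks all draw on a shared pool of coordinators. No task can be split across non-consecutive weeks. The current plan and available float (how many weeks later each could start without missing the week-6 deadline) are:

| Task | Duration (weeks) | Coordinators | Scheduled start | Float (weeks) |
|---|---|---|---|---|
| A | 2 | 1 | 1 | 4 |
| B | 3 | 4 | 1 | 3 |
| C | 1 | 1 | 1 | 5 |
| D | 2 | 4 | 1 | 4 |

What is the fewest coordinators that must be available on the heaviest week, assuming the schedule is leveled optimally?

Early-start (A@1, B@1, C@1, D@1) gives peak 10: w1:10  w2:9  w3:4  w4:0  w5:0  w6:0.
Shift C→3, D→4.
Schedule A@1, B@1, C@3, D@4: w1:5  w2:5  w3:5  w4:4  w5:4  w6:0 — peak 5.

5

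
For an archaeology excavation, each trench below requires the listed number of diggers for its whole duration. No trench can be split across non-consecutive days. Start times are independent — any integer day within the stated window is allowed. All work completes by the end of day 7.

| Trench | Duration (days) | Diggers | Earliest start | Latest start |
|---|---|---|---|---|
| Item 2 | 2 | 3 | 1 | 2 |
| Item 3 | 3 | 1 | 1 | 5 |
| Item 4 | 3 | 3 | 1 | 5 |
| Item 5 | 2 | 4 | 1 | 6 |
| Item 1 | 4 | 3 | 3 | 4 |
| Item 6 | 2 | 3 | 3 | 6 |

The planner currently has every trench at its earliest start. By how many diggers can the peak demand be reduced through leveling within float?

4

Early-start peak: d1:11  d2:11  d3:10  d4:6  d5:3  d6:3  d7:0 ⇒ 11.
Leveled (Item 2@1, Item 3@1, Item 4@1, Item 5@4, Item 1@3, Item 6@6): d1:7  d2:7  d3:7  d4:7  d5:7  d6:6  d7:3 ⇒ 7.
Reduction 11 − 7 = 4.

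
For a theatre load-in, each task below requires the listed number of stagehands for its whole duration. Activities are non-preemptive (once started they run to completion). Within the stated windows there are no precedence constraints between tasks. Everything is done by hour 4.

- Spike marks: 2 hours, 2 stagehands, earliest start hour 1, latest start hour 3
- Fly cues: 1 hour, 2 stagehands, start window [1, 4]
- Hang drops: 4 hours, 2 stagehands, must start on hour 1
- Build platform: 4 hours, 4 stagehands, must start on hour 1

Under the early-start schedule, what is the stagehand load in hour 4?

6

At early start, hour 4 has: Hang drops, Build platform.
Demand: 2 + 4 = 6.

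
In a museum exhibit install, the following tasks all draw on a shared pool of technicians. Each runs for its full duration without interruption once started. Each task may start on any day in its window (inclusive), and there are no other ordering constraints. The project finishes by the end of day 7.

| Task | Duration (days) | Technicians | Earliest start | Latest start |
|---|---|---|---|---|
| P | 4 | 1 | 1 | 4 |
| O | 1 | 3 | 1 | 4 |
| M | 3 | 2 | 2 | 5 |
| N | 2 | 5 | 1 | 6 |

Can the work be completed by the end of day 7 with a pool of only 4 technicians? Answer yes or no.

no

The minimum achievable peak is 5; 4 < 5, so no feasible schedule stays within the cap.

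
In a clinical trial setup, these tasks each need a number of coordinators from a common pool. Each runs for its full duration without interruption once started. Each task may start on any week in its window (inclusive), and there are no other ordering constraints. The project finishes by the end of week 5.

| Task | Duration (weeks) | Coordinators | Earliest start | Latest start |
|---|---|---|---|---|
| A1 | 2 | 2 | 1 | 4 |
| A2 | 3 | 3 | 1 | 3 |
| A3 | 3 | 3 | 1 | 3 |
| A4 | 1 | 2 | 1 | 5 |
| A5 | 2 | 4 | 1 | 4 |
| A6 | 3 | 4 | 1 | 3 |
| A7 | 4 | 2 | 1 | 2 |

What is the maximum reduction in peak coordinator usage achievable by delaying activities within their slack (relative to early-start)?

8

Early-start peak: w1:20  w2:18  w3:12  w4:2  w5:0 ⇒ 20.
Leveled (A1@1, A2@1, A3@1, A4@1, A5@4, A6@3, A7@1): w1:12  w2:10  w3:12  w4:10  w5:8 ⇒ 12.
Reduction 20 − 12 = 8.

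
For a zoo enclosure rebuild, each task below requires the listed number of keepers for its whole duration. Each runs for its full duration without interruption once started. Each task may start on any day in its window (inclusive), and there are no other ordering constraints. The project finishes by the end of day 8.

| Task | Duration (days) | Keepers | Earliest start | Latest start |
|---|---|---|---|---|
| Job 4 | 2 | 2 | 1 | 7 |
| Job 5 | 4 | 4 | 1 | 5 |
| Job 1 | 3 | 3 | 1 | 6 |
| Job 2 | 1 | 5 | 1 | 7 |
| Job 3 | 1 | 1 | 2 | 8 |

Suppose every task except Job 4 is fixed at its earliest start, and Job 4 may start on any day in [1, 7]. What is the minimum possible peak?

12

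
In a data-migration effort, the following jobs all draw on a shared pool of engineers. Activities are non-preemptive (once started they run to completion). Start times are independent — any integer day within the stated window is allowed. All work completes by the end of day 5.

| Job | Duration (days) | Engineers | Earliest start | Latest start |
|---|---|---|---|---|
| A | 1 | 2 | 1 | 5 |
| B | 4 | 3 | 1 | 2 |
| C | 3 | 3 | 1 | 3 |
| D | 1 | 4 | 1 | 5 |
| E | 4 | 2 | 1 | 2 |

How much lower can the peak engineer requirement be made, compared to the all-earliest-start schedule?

6

Early-start peak: d1:14  d2:8  d3:8  d4:5  d5:0 ⇒ 14.
Leveled (A@1, B@1, C@1, D@5, E@2): d1:8  d2:8  d3:8  d4:5  d5:6 ⇒ 8.
Reduction 14 − 8 = 6.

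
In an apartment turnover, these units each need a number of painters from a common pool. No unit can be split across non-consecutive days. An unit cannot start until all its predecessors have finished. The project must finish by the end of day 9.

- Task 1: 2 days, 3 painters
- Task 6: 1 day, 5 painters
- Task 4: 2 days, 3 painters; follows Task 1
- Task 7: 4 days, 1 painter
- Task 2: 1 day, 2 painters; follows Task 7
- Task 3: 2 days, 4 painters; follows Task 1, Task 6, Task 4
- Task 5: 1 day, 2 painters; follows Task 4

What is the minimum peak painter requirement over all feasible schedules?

Early-start (Task 1@1, Task 6@1, Task 4@3, Task 7@1, Task 2@5, Task 3@5, Task 5@5) gives peak 9: d1:9  d2:4  d3:4  d4:4  d5:8  d6:4  d7:0  d8:0  d9:0.
Shift Task 6→3, Task 4→4, Task 7→4, Task 2→8, Task 3→6, Task 5→8.
Schedule Task 1@1, Task 6@3, Task 4@4, Task 7@4, Task 2@8, Task 3@6, Task 5@8: d1:3  d2:3  d3:5  d4:4  d5:4  d6:5  d7:5  d8:4  d9:0 — peak 5.

5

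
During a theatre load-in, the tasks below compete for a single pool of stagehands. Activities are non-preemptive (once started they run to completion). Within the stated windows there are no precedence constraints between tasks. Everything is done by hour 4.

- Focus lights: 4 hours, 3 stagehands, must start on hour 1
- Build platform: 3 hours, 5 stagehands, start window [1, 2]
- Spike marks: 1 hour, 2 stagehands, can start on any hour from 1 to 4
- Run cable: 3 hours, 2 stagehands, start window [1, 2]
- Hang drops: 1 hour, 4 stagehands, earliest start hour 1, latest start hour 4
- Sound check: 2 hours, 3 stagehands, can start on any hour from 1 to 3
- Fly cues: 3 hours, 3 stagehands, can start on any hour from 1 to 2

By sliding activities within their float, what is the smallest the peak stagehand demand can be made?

16

Early-start (Focus lights@1, Build platform@1, Spike marks@1, Run cable@1, Hang drops@1, Sound check@1, Fly cues@1) gives peak 22: h1:22  h2:16  h3:13  h4:3.
Shift Sound check→2, Fly cues→2.
Schedule Focus lights@1, Build platform@1, Spike marks@1, Run cable@1, Hang drops@1, Sound check@2, Fly cues@2: h1:16  h2:16  h3:16  h4:6 — peak 16.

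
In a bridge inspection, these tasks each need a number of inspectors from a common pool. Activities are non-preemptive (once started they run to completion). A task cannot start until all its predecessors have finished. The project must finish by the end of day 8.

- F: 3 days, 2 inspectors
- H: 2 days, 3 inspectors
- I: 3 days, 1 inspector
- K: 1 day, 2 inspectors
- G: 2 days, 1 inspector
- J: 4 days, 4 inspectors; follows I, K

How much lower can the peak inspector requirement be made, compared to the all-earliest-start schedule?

3

Early-start peak: d1:9  d2:7  d3:3  d4:4  d5:4  d6:4  d7:4  d8:0 ⇒ 9.
Leveled (F@1, H@1, I@1, K@3, G@3, J@4): d1:6  d2:6  d3:6  d4:5  d5:4  d6:4  d7:4  d8:0 ⇒ 6.
Reduction 9 − 6 = 3.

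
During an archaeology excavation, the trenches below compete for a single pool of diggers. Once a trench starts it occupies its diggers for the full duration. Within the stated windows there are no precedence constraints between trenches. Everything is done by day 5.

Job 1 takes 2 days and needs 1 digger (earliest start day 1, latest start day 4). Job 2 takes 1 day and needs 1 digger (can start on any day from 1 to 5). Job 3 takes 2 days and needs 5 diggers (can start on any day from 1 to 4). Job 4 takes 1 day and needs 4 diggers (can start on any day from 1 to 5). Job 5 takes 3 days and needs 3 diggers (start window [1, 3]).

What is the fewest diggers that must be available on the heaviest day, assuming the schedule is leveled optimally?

7

Early-start (Job 1@1, Job 2@1, Job 3@1, Job 4@1, Job 5@1) gives peak 14: d1:14  d2:9  d3:3  d4:0  d5:0.
Shift Job 4→3, Job 5→3.
Schedule Job 1@1, Job 2@1, Job 3@1, Job 4@3, Job 5@3: d1:7  d2:6  d3:7  d4:3  d5:3 — peak 7.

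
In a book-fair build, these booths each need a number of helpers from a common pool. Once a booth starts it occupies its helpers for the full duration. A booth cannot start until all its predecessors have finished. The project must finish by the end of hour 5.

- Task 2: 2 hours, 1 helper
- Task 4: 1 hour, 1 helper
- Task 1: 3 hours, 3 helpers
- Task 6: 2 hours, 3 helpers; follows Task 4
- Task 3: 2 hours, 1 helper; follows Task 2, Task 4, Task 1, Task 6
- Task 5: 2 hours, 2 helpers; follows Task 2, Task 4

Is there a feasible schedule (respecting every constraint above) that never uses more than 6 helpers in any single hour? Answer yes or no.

The minimum achievable peak is 7; 6 < 7, so no feasible schedule stays within the cap.

no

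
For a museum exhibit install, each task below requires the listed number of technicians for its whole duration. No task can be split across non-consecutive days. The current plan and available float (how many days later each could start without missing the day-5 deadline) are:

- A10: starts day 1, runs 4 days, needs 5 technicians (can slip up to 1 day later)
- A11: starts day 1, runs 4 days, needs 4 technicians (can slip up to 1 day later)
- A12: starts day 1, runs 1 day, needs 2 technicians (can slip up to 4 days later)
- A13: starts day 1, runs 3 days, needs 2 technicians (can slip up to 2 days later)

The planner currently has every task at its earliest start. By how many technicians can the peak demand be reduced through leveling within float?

2

Early-start peak: d1:13  d2:11  d3:11  d4:9  d5:0 ⇒ 13.
Leveled (A10@1, A11@1, A12@1, A13@2): d1:11  d2:11  d3:11  d4:11  d5:0 ⇒ 11.
Reduction 13 − 11 = 2.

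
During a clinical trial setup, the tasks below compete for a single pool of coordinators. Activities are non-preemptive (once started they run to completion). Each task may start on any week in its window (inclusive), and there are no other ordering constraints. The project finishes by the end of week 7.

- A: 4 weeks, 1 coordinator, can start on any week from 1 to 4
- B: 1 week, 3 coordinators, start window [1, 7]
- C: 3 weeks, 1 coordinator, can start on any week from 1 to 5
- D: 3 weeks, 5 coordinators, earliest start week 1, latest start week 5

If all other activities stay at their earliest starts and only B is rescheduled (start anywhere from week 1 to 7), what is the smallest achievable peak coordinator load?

B@1: w1:10  w2:7  w3:7  w4:1  w5:0  w6:0  w7:0 → peak 10
B@2: w1:7  w2:10  w3:7  w4:1  w5:0  w6:0  w7:0 → peak 10
B@3: w1:7  w2:7  w3:10  w4:1  w5:0  w6:0  w7:0 → peak 10
B@4: w1:7  w2:7  w3:7  w4:4  w5:0  w6:0  w7:0 → peak 7
B@5: w1:7  w2:7  w3:7  w4:1  w5:3  w6:0  w7:0 → peak 7
B@6: w1:7  w2:7  w3:7  w4:1  w5:0  w6:3  w7:0 → peak 7
B@7: w1:7  w2:7  w3:7  w4:1  w5:0  w6:0  w7:3 → peak 7
Best is B@4, peak 7.

7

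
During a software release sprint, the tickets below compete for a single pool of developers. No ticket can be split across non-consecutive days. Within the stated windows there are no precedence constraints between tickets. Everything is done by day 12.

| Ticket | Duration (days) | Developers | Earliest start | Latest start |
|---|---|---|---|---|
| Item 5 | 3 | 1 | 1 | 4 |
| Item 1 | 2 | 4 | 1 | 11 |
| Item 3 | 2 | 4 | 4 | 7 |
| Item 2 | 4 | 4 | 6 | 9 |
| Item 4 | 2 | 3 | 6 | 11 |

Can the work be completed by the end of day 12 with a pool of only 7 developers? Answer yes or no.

Schedule Item 5@1, Item 1@1, Item 3@4, Item 2@6, Item 4@10: d1:5  d2:5  d3:1  d4:4  d5:4  d6:4  d7:4  d8:4  d9:4  d10:3  d11:3  d12:0 — peak 5 ≤ 7.

yes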